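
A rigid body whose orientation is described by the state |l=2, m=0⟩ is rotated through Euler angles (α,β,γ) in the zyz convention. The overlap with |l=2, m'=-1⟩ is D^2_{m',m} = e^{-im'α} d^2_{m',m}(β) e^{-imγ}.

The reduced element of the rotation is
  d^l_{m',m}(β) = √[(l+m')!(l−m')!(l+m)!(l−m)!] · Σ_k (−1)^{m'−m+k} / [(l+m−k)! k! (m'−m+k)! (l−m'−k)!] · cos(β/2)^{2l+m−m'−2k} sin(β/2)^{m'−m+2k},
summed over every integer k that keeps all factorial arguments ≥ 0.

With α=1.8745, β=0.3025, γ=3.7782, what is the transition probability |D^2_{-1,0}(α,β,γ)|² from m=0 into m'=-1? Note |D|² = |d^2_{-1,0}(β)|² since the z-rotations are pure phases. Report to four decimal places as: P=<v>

P=0.1213

Split into d^2_{-1,0}(β=0.3025) × two z-phases.
With c≡cos(β/2)=0.988584 and s≡sin(β/2)=0.150674, N=[1·6·2·2]^{1/2}=4.898979
k: max(0,(0)−(-1))=1 … min(2+(0),2−(-1))=2
  k=1: (−1)^0·4.8990/(2)·0.9886^3·0.1507^1 = +0.356578
  k=2: (−1)^1·4.8990/(2)·0.9886^1·0.1507^3 = -0.008283
d^2_{-1,0}(0.3025) = +0.356578 -0.008283 = +0.348294
|D^2_{-1,0}|² = |d^2_{-1,0}(β)|² = (+0.348294)² = 0.121309 (the z-rotation phases have unit modulus)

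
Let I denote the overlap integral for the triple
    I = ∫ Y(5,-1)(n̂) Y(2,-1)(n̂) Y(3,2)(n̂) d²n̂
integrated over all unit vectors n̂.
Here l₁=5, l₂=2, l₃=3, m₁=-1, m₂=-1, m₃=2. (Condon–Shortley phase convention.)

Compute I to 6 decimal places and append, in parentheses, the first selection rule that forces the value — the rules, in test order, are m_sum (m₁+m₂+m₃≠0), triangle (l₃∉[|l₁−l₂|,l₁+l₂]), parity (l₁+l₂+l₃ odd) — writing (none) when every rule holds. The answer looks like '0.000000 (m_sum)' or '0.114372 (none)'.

Checks pass: Σm=0; 10 even; l₃=3∈[3,7].
(2·5+1)(2·2+1)(2·3+1) = 385
Δ: 4! 6! 0! / 11! → 1/2310
sum: t=2:+1/144 = 1/144
3j²(5 2 3; 0 0 0) = Δ·Π!·Σ² = 10/231  (sign -1)
sum: t=1:−1/720 = -1/720
3j²(5 2 3; -1 -1 2) = Δ·Π!·Σ² = 4/385  (sign +1)
combine: 4πI² = 385·10/231·4/385 = 40/231
take √, sign -1: I = -0.11738675
No selection rule forces the value: the integral is nonzero (none).

-0.117387 (none)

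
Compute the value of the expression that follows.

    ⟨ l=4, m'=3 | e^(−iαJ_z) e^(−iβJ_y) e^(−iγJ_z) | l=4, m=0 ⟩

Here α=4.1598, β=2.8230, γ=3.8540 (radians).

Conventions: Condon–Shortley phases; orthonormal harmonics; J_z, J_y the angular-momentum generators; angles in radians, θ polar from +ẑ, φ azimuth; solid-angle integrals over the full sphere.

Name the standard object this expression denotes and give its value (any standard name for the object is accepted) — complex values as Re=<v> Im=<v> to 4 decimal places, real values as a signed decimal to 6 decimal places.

This is a Wigner D-matrix element — the rotation-matrix element ⟨l m'| R(α,β,γ) |l m⟩ in the angular-momentum basis.
First d^4_{3,0}(β=2.8230), then the phase factors e^{-i(3)α} and e^{-i(0)γ}:
Half-angle: c=0.158623, s=0.987339. N=√(5040·1·24·24)=1703.830978
The bounds max(0,m−m')=0 and min(l+m,l−m')=1 give 2 terms
  k=0: (−1)^3·1703.8310/(144)·0.1586^5·0.9873^3 = -0.001144
  k=1: (−1)^4·1703.8310/(144)·0.1586^3·0.9873^5 = +0.044310
d^4_{3,0}(2.8230) = -0.001144 +0.044310 = +0.043166
Attach z-rotation phases: D = e^{-i(3)(4.1598)}·(+0.043166)·e^{-i(0)(3.8540)} = +0.043003+0.003749i

Wigner D-matrix element, Re=0.0430 Im=0.0037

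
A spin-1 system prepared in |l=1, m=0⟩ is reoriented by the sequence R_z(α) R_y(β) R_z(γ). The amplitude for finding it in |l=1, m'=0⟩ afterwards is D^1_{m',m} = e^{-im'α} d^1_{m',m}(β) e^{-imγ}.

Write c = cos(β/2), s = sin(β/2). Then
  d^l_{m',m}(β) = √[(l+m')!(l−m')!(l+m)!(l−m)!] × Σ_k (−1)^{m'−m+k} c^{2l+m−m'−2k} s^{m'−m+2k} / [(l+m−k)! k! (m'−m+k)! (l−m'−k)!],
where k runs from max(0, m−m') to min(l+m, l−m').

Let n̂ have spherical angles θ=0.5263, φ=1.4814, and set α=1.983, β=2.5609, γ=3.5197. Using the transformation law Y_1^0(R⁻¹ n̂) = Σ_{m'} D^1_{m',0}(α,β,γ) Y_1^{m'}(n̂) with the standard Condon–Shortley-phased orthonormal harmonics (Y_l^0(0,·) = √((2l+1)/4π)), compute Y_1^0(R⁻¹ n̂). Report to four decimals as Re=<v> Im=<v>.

Need the full column D^1_{m',0} for m'=−1..1 at α=1.9830, β=2.5609, γ=3.5197.
cos(β/2)=0.286284, sin(β/2)=0.958145
d^1_{-1,0}: single k=1 term ⇒ +0.387921;  D = -0.155413+0.355429i
d^1_{0,0}: k∈[0..1] ⇒ +0.081959 -0.918041 = -0.836083;  D = -0.836083+0.000000i
d^1_{1,0}: single k=0 term ⇒ -0.387921;  D = +0.155413+0.355429i
Y_1^{m'}(θ=0.5263,φ=1.4814) and Σ D·Y over m':
  (-0.1554+0.3554i)·(+0.0155-0.1729i)  (-0.8361+0.0000i)·(+0.4225+0.0000i)  (+0.1554+0.3554i)·(-0.0155-0.1729i)
Y_1^0(R⁻¹ n̂) = -0.235165+0.000000i

Re=-0.2352 Im=0.0000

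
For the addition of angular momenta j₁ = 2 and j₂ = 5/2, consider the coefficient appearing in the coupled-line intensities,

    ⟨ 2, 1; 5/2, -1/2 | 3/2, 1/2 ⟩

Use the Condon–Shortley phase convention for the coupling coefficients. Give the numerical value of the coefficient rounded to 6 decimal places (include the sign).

−√(5/21) ≈ -0.487950

j₁+j₂−J=3  J+j₁−j₂=1  J−j₁+j₂=2  j₁+j₂+J+1=7
(j₁±m₁, j₂±m₂, J±M) = (3,1,2,3,2,1)
P² = 48/35
sum k=0..1:
  [0] +1/12 = 1/12
  [1] −1/2 = -1/2
S = -5/12
C² = P²·S² = 5/21 ; C = -0.487950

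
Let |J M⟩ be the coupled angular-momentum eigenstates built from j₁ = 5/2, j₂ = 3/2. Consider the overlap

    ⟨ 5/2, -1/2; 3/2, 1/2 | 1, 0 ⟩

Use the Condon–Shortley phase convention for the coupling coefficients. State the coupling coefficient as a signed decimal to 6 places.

+√(3/10) ≈ +0.547723

√[3·3!2!0!/6! · 2!3!2!1!1!1!] = √(6/5)
  +(−1)^2/∏(2,1,1,0,1,0)! = 1/2  (running 1/2)
⟨..|..⟩ = √(6/5)·(1/2) = +0.547723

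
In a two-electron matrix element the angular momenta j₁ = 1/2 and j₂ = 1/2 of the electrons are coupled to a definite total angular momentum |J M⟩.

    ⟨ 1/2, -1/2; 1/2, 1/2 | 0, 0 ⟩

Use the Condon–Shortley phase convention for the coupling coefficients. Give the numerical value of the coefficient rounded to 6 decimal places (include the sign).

−√(1/2) ≈ -0.707107

√[1·1!0!0!/2! · 0!1!1!0!0!0!] = √(1/2)
  +(−1)^1/∏(1,0,0,0,0,0)! = -1  (running -1)
⟨..|..⟩ = √(1/2)·(-1) = -0.707107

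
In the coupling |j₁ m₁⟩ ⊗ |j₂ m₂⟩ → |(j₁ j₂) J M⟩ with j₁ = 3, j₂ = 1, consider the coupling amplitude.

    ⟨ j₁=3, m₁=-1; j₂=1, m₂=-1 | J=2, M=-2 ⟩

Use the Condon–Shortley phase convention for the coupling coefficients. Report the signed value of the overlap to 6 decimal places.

j₁+j₂−J=2  J+j₁−j₂=4  J−j₁+j₂=0  j₁+j₂+J+1=7
(j₁±m₁, j₂±m₂, J±M) = (2,4,0,2,0,4)
P² = 768/7
sum k=0..0:
  [0] +1/48 = 1/48
S = 1/48
C² = P²·S² = 1/21 ; C = +0.218218

+√(1/21) ≈ +0.218218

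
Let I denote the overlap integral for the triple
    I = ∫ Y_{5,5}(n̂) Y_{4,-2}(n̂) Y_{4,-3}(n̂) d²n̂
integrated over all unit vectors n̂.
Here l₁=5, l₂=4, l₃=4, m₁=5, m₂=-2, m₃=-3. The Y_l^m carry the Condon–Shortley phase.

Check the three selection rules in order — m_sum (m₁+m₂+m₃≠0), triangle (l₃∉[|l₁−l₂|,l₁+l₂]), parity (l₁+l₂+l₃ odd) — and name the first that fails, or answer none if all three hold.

parity

azimuthal sum: 5 − 2 − 3 = 0  ✓
1 ≤ 4 ≤ 9 (triangle on l)  ✓
L = 5 + 4 + 4 = 13 (odd)  ✗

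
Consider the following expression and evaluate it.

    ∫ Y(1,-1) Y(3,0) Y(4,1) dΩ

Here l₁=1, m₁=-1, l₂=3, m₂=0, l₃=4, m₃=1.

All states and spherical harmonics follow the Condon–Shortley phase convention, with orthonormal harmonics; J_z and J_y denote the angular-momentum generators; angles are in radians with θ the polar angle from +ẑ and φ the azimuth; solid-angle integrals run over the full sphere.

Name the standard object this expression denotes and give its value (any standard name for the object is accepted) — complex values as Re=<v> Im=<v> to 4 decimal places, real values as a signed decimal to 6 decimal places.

This is a Gaunt coefficient — the integral of a triple product of spherical harmonics over the sphere.
Rules hold: Σm=0, L=8 even, 2≤4≤4.
N = 3·7·9 = 189
Δ = 0!·2!·6!/9! = 1/252
Racah Σ t=0..0: t=0:+1/36 = 1/36
⇒ 3j(1 3 4; 0 0 0)² = 4/63, sgn +1
Racah Σ t=0..0: t=0:+1/72 = 1/72
⇒ 3j(1 3 4; -1 0 1)² = 5/126, sgn -1
4πI² = N·(3j₀)²·(3jₘ)² = 10/21
I = -1·√(0.47619/4π) = -0.19466390

Gaunt coefficient, -0.194664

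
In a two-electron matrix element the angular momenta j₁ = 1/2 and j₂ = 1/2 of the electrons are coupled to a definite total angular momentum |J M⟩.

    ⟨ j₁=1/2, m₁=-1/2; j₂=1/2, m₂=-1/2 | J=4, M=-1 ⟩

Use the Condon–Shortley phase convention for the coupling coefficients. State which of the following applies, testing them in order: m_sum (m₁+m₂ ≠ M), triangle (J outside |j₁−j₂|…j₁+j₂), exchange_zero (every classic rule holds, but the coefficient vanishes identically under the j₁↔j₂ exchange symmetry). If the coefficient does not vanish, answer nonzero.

triangle

m-sum: m₁+m₂ = -1/2+(-1/2) = -1, M = -1  ✓
triangle: need |j₁−j₂| ≤ J ≤ j₁+j₂, i.e. J ∈ [0, 1]; J = 4 is outside ✗ ⇒ coefficient is 0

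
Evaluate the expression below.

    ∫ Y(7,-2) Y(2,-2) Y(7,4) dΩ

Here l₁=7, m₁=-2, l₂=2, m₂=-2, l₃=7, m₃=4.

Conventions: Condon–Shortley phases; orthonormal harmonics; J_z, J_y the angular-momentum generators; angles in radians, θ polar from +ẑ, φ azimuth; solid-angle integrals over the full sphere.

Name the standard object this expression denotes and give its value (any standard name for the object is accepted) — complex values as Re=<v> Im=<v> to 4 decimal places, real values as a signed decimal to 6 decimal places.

This is a Gaunt coefficient — the integral of a triple product of spherical harmonics over the sphere.
Rules hold: Σm=0, L=16 even, 5≤7≤9.
N = 15·5·15 = 1125
Δ = 2!·12!·2!/17! = 1/185640
Racah Σ t=0..2: t=0:+1/2419200 t=1:−1/518400 t=2:+1/2419200 = -1/907200
⇒ 3j(7 2 7; 0 0 0)² = 56/3315, sgn +1
Racah Σ t=0..0: t=0:+1/8709120 = 1/8709120
⇒ 3j(7 2 7; -2 -2 4)² = 55/3094, sgn -1
4πI² = N·(3j₀)²·(3jₘ)² = 16500/48841
I = -1·√(0.337831/4π) = -0.16396259

Gaunt coefficient, -0.163963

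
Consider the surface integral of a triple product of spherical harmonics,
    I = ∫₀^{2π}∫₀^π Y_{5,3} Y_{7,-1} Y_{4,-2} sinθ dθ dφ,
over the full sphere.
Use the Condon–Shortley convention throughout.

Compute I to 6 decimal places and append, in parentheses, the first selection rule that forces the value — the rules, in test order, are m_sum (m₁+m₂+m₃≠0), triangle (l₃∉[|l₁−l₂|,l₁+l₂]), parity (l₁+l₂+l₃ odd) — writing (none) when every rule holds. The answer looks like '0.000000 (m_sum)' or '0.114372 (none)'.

Rules hold: Σm=0, L=16 even, 2≤4≤12.
N = 11·15·9 = 1485
Δ = 8!·2!·6!/17! = 1/6126120
Racah Σ t=3..5: t=3:−1/69120 t=4:+1/20736 t=5:−1/69120 = 1/51840
⇒ 3j(5 7 4; 0 0 0)² = 280/21879, sgn +1
Racah Σ t=0..2: t=0:+1/58060800 t=1:−1/604800 t=2:+1/138240 = 13/2322432
⇒ 3j(5 7 4; 3 -1 -2)² = 1625/94248, sgn +1
4πI² = N·(3j₀)²·(3jₘ)² = 3125/9537
I = +1·√(0.327671/4π) = 0.16147831
No selection rule forces the value: the integral is nonzero (none).

0.161478 (none)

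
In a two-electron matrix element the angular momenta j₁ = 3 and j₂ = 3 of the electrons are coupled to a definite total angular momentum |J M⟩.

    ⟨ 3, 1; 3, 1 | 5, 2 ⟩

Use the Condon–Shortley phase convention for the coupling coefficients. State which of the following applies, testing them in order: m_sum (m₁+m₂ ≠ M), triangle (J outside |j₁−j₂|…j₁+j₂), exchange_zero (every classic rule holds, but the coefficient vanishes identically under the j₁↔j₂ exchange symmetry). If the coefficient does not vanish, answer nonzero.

exchange_zero

m-sum: m₁+m₂ = 1+1 = 2, M = 2  ✓
triangle: |j₁−j₂| = 0 ≤ J = 5 ≤ j₁+j₂ = 6  ✓
exchange: j₁=j₂ and m₁=m₂, and (−1)^(j₁+j₂−J) = (−1)^1 = −1 forces ⟨j₁m₁;j₂m₂|JM⟩ = −⟨j₂m₂;j₁m₁|JM⟩ = −⟨j₁m₁;j₂m₂|JM⟩ ⇒ the coefficient vanishes identically
Racah sum check: Σ_k collapses to 0 ⇒ CG = 0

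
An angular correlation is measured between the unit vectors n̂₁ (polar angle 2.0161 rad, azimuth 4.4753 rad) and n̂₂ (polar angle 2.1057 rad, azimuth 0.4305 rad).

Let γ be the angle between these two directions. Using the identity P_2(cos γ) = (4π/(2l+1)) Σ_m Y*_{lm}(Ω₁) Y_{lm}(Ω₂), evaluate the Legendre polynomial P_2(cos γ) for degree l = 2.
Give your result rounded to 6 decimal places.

-0.397734

Addition theorem: P_2(cos γ) = (4π/5) Σ_m Y*_{lm}(Ω₁) Y_{lm}(Ω₂), m = −2…2:
  term(m=-2) = -0.02100 + 0.08746j   from Y*(Ω₁)=-0.27990 + 0.14365j, Y(Ω₂)=0.18631 - 0.21685j
  term(m=-1) = -0.06299 - 0.07990j   from Y*(Ω₁)=0.07054 + 0.29191j, Y(Ω₂)=-0.30789 + 0.14139j
  term(m=+0) = 0.00972 + 0.00000j   from Y*(Ω₁)=-0.13985 + 0.00000j, Y(Ω₂)=-0.06952 + 0.00000j
  term(m=+1) = -0.06299 + 0.07990j   from Y*(Ω₁)=-0.07054 + 0.29191j, Y(Ω₂)=0.30789 + 0.14139j
  term(m=+2) = -0.02100 - 0.08746j   from Y*(Ω₁)=-0.27990 - 0.14365j, Y(Ω₂)=0.18631 + 0.21685j
Accumulated sum -0.15825 + 0.00000j; after 4π/(2l+1) scaling, -0.39773 + 0.00000j ⇒ P_2 = -0.397734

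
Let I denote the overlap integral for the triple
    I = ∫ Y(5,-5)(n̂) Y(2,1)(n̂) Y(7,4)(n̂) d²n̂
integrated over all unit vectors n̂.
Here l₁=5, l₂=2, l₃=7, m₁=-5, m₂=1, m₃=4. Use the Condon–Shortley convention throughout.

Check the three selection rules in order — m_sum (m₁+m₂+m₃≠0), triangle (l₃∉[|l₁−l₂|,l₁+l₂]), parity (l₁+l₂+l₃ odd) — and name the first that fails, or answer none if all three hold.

none

Σmᵢ = 0  ✓
l₃∈[|l₁−l₂|,l₁+l₂]=[3,7], have l₃=7  ✓
Σlᵢ = 14 ⇒ even  ✓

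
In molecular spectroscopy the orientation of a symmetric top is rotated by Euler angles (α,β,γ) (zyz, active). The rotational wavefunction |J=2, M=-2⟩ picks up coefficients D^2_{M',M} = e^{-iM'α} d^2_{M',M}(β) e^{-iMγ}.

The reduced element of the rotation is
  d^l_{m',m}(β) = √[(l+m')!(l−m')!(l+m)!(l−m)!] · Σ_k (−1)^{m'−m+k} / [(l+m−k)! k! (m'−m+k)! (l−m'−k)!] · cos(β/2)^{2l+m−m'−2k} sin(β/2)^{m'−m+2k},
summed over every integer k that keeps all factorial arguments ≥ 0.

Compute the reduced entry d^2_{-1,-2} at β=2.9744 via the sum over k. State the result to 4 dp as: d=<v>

d=-0.0012

d^2_{-1,-2}(β=2.9744) via the finite sum:
Half-angle: c=0.083499, s=0.996508. N=√(1·6·1·24)=12.000000
The bounds max(0,m−m')=0 and min(l+m,l−m')=0 give 1 term
  k=0: (−1)^1·12.0000/(6)·0.0835^3·0.9965^1 = -0.001160
d^2_{-1,-2}(2.9744) = -0.001160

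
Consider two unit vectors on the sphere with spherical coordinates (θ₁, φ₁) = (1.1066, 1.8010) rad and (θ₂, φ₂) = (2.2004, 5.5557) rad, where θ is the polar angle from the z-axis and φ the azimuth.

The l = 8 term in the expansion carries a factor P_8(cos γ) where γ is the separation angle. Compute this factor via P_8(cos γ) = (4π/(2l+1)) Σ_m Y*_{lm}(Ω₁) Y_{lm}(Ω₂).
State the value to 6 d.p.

-0.292401

Expand P_8 via completeness: Σ_{m} conj(Y_{8,m}) at Ω₁ times Y_{8,m} at Ω₂ —
  term(m=-8) = +0.003783+0.019412i   from Y*(Ω₁)=-0.056358+0.202978i, Y(Ω₂)=+0.083985-0.041956i
  term(m=-7) = -0.047130+0.105358i   from Y*(Ω₁)=+0.421543+0.017136i, Y(Ω₂)=-0.101477+0.254058i
  term(m=-6) = -0.146247+0.087080i   from Y*(Ω₁)=-0.072754-0.379166i, Y(Ω₂)=-0.150125-0.414512i
  term(m=-5) = -0.000497-0.000038i   from Y*(Ω₁)=-0.001252+0.000559i, Y(Ω₂)=+0.319706+0.172931i
  term(m=-4) = -0.007745-0.006381i   from Y*(Ω₁)=-0.209406-0.275471i, Y(Ω₂)=+0.028226-0.006658i
  term(m=-3) = -0.017222-0.062585i   from Y*(Ω₁)=-0.114795+0.138916i, Y(Ω₂)=-0.206837+0.294895i
  term(m=-2) = -0.014777+0.041174i   from Y*(Ω₁)=-0.235871-0.116982i, Y(Ω₂)=-0.019201-0.165037i
  term(m=-1) = +0.056819-0.039975i   from Y*(Ω₁)=-0.054308+0.231730i, Y(Ω₂)=-0.217997-0.194104i
  term(m=+0) = -0.049532-0.000000i   from Y*(Ω₁)=-0.231516-0.000000i, Y(Ω₂)=+0.213947+0.000000i
  term(m=+1) = +0.056819+0.039975i   from Y*(Ω₁)=+0.054308+0.231730i, Y(Ω₂)=+0.217997-0.194104i
  term(m=+2) = -0.014777-0.041174i   from Y*(Ω₁)=-0.235871+0.116982i, Y(Ω₂)=-0.019201+0.165037i
  term(m=+3) = -0.017222+0.062585i   from Y*(Ω₁)=+0.114795+0.138916i, Y(Ω₂)=+0.206837+0.294895i
  term(m=+4) = -0.007745+0.006381i   from Y*(Ω₁)=-0.209406+0.275471i, Y(Ω₂)=+0.028226+0.006658i
  term(m=+5) = -0.000497+0.000038i   from Y*(Ω₁)=+0.001252+0.000559i, Y(Ω₂)=-0.319706+0.172931i
  term(m=+6) = -0.146247-0.087080i   from Y*(Ω₁)=-0.072754+0.379166i, Y(Ω₂)=-0.150125+0.414512i
  term(m=+7) = -0.047130-0.105358i   from Y*(Ω₁)=-0.421543+0.017136i, Y(Ω₂)=+0.101477+0.254058i
  term(m=+8) = +0.003783-0.019412i   from Y*(Ω₁)=-0.056358-0.202978i, Y(Ω₂)=+0.083985+0.041956i
Accumulated sum -0.395565+0.000000i; after 4π/(2l+1) scaling, -0.292401+0.000000i ⇒ P_8 = -0.292401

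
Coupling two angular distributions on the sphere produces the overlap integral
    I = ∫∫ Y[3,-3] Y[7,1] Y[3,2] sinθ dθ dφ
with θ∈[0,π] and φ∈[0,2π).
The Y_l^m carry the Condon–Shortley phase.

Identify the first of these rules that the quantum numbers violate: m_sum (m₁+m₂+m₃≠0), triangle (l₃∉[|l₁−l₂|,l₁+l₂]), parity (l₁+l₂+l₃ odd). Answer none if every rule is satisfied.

m₁+m₂+m₃ = -3 + 1 + 2 = 0  ✓
triangle: need |l₁−l₂| ≤ l₃ ≤ l₁+l₂ = [4,10]; l₃=3 is outside  ✗
parity: l₁+l₂+l₃ = 13 is odd

triangle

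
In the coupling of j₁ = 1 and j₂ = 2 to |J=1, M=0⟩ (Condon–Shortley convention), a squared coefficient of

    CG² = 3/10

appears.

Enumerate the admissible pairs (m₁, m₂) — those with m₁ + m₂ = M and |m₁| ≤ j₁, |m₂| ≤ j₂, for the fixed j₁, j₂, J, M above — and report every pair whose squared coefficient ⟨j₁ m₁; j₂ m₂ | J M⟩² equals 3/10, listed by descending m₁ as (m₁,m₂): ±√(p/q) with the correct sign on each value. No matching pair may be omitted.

(1,-1): +√(3/10); (-1,1): +√(3/10)

Admissible pairs with m₁+m₂ = M = 0: (-1,1), (0,0), (1,-1)
  (m₁,m₂)=(1,-1): CG² = 3/10, CG = +√(3/10)   ← matches the target
  (m₁,m₂)=(0,0): CG² = 2/5, CG = −√(2/5)
  (m₁,m₂)=(-1,1): CG² = 3/10, CG = +√(3/10)   ← matches the target
Pairs with CG² = 3/10: (1,-1): +√(3/10); (-1,1): +√(3/10)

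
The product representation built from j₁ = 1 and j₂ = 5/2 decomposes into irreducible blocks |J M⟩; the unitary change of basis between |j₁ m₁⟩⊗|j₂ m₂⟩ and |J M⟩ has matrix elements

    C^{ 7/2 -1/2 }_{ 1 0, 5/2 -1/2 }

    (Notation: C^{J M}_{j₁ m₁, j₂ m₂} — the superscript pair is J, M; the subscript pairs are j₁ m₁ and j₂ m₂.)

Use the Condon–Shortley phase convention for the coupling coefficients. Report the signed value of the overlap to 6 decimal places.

triangle: 0!*2!*5!/8! = 240/40320
(j±m)!: 1!*1!*2!*3!*3!*4! = 1728
prefactor² = (2J+1)*Δ*N² = 576/7
  k=0: +1/(0!*0!*1!*2!*1!*3!) = 1/12
Σ = 1/12  ⇒  CG² = 576/7*(1/12)² = 4/7
CG = +√(4/7) = +0.755929

+0.755929  (= +√(4/7))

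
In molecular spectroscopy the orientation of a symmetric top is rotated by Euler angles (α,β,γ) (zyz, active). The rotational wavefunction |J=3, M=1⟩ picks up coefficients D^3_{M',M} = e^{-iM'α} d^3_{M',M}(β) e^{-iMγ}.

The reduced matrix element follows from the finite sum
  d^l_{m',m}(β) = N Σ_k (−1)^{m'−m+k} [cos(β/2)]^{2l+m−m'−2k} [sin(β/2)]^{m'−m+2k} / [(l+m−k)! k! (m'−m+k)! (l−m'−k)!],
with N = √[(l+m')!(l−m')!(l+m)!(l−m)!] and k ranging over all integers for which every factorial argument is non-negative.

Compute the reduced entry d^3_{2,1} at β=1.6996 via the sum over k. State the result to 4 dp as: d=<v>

d^3_{2,1}(β=1.6996) via the finite sum:
c=cos(1.699600/2)=0.660133, s=sin(1.699600/2)=0.751148; N=√[120·1·24·2]=75.894664
Admissible k: 0..1 (factorial args all ≥0)
  k=0: (−1)^1·75.8947/(24)·0.6601^5·0.7511^1 = -0.297772
  k=1: (−1)^2·75.8947/(12)·0.6601^3·0.7511^3 = +0.771085
d^3_{2,1}(1.6996) = -0.297772 +0.771085 = +0.473313

d=0.4733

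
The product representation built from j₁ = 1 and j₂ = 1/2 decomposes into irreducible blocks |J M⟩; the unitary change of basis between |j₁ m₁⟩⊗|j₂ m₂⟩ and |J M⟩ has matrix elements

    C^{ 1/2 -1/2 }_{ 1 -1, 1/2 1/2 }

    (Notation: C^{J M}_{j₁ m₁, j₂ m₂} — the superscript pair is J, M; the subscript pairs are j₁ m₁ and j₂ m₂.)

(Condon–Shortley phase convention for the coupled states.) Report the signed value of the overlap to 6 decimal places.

triangle: 1!×1!×0!/3! = 1/6
(j±m)!: 0!×2!×1!×0!×0!×1! = 2
prefactor² = (2J+1)×Δ×N² = 2/3
  k=1: −1/(1!×0!×1!×0!×0!×0!) = -1
Σ = -1  ⇒  CG² = 2/3×(-1)² = 2/3
CG = −√(2/3) = -0.816497

-0.816497  (= −√(2/3))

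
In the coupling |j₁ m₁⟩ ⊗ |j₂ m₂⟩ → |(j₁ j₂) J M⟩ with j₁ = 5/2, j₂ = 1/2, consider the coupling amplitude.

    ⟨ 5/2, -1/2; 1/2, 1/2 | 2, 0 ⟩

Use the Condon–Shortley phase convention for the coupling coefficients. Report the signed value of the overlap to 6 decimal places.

j₁+j₂−J=1  J+j₁−j₂=4  J−j₁+j₂=0  j₁+j₂+J+1=6
(j₁±m₁, j₂±m₂, J±M) = (2,3,1,0,2,2)
P² = 8
sum k=1..1:
  [1] −1/4 = -1/4
S = -1/4
C² = P²·S² = 1/2 ; C = -0.707107

-0.707107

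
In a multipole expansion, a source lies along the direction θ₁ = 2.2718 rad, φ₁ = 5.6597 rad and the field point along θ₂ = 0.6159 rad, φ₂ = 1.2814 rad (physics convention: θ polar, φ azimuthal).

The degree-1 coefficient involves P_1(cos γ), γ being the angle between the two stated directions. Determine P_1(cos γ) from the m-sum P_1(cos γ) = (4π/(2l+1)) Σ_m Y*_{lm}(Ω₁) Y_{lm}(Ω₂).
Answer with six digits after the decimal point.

-0.671234

Summing Y*_{l m}(θ₁,φ₁)·Y_{l m}(θ₂,φ₂) over m ∈ [−1, 1]; prefactor 4π/(2·1+1) = 4.188790:
  m=-1: (0.214348, -0.154156) × (0.056958, -0.191290) = (-0.017280, -0.049783)  (running Σ = (-0.017280, -0.049783))
  m=0: (-0.315141, -0.000000) × (0.398824, 0.000000) = (-0.125686, -0.000000)  (running Σ = (-0.142966, -0.049783))
  m=1: (-0.214348, -0.154156) × (-0.056958, -0.191290) = (-0.017280, 0.049783)  (running Σ = (-0.160245, 0.000000))
Σ over m = (-0.160245, 0.000000); ×(4π/3) → (-0.671234, 0.000000). Real part: -0.671234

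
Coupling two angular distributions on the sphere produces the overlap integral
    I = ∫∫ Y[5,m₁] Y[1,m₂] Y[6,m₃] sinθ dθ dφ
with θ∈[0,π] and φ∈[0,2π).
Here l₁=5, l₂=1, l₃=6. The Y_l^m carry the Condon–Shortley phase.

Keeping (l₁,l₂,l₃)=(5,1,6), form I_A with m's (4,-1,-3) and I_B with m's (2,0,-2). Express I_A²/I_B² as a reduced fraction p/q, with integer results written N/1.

Same 5,1,6: normalisation and zero-m 3j drop out of the ratio.
A: Δ: 0! 10! 2! / 13! → 1/858; sum: t=0:+1/725760 = 1/725760; 3j²(5 1 6; 4 -1 -3) = Δ·Π!·Σ² = 1/286  (sign -1)
B: Δ: 0! 10! 2! / 13! → 1/858; sum: t=0:+1/30240 = 1/30240; 3j²(5 1 6; 2 0 -2) = Δ·Π!·Σ² = 16/429  (sign +1)
I_A²/I_B² = (1/286)/(16/429) = 3/32

3/32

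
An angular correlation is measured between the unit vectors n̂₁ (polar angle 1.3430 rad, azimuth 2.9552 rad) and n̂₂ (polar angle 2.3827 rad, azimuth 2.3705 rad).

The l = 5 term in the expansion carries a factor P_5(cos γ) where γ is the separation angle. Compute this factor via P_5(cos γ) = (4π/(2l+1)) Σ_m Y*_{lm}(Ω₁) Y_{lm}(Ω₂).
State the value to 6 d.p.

Addition theorem: P_5(cos γ) = (4π/11) Σ_m Y*_{lm}(Ω₁) Y_{lm}(Ω₂), m = −5…5:
  [-5]  conj(Y_{5,-5})(Ω₁) = -0.24280 + 0.32690j ; Y_{5,-5}(Ω₂) = 0.05412 + 0.04689j ; Δ = -0.02847 + 0.00631j
  [-4]  conj(Y_{5,-4})(Ω₁) = 0.21932 - 0.20251j ; Y_{5,-4}(Ω₂) = 0.23839 - 0.01366j ; Δ = 0.04952 - 0.05127j
  [-3]  conj(Y_{5,-3})(Ω₁) = 0.14667 - 0.09179j ; Y_{5,-3}(Ω₂) = 0.28491 - 0.31048j ; Δ = 0.01329 - 0.07169j
  [-2]  conj(Y_{5,-2})(Ω₁) = -0.28651 + 0.11205j ; Y_{5,-2}(Ω₂) = -0.00965 - 0.33728j ; Δ = 0.04056 + 0.09555j
  [-1]  conj(Y_{5,-1})(Ω₁) = -0.10444 + 0.01969j ; Y_{5,-1}(Ω₂) = 0.08690 + 0.08445j ; Δ = -0.01074 - 0.00711j
  [+0]  conj(Y_{5,0})(Ω₁) = 0.30621 + 0.00000j ; Y_{5,0}(Ω₂) = 0.37264 + 0.00000j ; Δ = 0.11410 + 0.00000j
  [+1]  conj(Y_{5,1})(Ω₁) = 0.10444 + 0.01969j ; Y_{5,1}(Ω₂) = -0.08690 + 0.08445j ; Δ = -0.01074 + 0.00711j
  [+2]  conj(Y_{5,2})(Ω₁) = -0.28651 - 0.11205j ; Y_{5,2}(Ω₂) = -0.00965 + 0.33728j ; Δ = 0.04056 - 0.09555j
  [+3]  conj(Y_{5,3})(Ω₁) = -0.14667 - 0.09179j ; Y_{5,3}(Ω₂) = -0.28491 - 0.31048j ; Δ = 0.01329 + 0.07169j
  [+4]  conj(Y_{5,4})(Ω₁) = 0.21932 + 0.20251j ; Y_{5,4}(Ω₂) = 0.23839 + 0.01366j ; Δ = 0.04952 + 0.05127j
  [+5]  conj(Y_{5,5})(Ω₁) = 0.24280 + 0.32690j ; Y_{5,5}(Ω₂) = -0.05412 + 0.04689j ; Δ = -0.02847 - 0.00631j
Σ over m = 0.24242 + 0.00000j; ×(4π/11) → 0.27694 + 0.00000j. Real part: 0.276936

0.276936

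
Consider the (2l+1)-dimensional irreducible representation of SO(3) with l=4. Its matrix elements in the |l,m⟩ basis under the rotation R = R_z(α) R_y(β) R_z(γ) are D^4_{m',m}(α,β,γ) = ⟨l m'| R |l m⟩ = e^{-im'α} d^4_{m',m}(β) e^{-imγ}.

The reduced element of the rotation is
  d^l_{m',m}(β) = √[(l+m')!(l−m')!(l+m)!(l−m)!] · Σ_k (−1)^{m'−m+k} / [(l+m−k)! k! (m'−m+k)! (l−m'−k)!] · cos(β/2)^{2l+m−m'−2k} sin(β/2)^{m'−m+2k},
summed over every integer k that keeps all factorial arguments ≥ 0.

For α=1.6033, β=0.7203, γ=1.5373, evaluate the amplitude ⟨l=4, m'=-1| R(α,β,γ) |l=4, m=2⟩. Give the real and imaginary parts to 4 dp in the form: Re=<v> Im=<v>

Split into d^4_{-1,2}(β=0.7203) × two z-phases.
c=cos(0.720300/2)=0.935844, s=sin(0.720300/2)=0.352415; N=√[6·120·720·2]=1018.233765
The bounds max(0,m−m')=3 and min(l+m,l−m')=5 give 3 terms
  k=3: (−1)^0·1018.2338/(72)·0.9358^5·0.3524^3 = +0.444318
  k=4: (−1)^1·1018.2338/(48)·0.9358^3·0.3524^5 = -0.094512
  k=5: (−1)^2·1018.2338/(240)·0.9358^1·0.3524^7 = +0.002681
d^4_{-1,2}(0.7203) = +0.444318 -0.094512 +0.002681 = +0.352487
Phases: e^{-i·(-1)·1.6033}=-0.032498+0.999472i, e^{-i·(2)·1.5373}=-0.997757-0.066943i ⇒ D=+0.035013-0.350743i

Re=0.0350 Im=-0.3507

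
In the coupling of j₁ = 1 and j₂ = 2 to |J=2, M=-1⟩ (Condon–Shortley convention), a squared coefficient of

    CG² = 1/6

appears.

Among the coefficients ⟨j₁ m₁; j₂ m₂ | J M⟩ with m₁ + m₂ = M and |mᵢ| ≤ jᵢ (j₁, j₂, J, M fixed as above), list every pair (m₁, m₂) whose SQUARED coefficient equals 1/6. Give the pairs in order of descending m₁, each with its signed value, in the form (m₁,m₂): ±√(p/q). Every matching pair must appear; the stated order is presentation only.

(0,-1): +√(1/6)

Admissible pairs with m₁+m₂ = M = -1: (-1,0), (0,-1), (1,-2)
  (m₁,m₂)=(1,-2): CG² = 1/3, CG = +√(1/3)
  (m₁,m₂)=(0,-1): CG² = 1/6, CG = +√(1/6)   ← matches the target
  (m₁,m₂)=(-1,0): CG² = 1/2, CG = −√(1/2)
Pairs with CG² = 1/6: (0,-1): +√(1/6)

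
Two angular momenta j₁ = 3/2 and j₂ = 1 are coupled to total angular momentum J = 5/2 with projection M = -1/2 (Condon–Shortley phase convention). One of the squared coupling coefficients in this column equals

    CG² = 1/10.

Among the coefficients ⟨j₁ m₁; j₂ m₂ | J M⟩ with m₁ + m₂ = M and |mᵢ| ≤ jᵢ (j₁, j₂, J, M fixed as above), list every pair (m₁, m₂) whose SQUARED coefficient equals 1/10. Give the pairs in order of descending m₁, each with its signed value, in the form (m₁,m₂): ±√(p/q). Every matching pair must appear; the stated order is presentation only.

(-3/2,1): +√(1/10)

Admissible pairs with m₁+m₂ = M = -1/2: (-3/2,1), (-1/2,0), (1/2,-1)
  (m₁,m₂)=(1/2,-1): CG² = 3/10, CG = +√(3/10)
  (m₁,m₂)=(-1/2,0): CG² = 3/5, CG = +√(3/5)
  (m₁,m₂)=(-3/2,1): CG² = 1/10, CG = +√(1/10)   ← matches the target
Pairs with CG² = 1/10: (-3/2,1): +√(1/10)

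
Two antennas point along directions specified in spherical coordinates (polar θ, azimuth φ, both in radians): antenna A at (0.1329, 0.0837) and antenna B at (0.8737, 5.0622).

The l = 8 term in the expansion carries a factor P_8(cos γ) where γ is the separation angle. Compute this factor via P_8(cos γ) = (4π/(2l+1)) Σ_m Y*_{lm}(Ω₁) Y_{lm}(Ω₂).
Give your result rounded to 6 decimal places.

Addition theorem: P_8(cos γ) = (4π/17) Σ_m Y*_{lm}(Ω₁) Y_{lm}(Ω₂), m = −8…8:
  m=-8: (0.000000, 0.000000) × (-0.057961, -0.020706) = (-0.000000, -0.000000)  (running Σ = (-0.000000, -0.000000))
  m=-7: (0.000001, 0.000001) × (-0.131683, 0.158606) = (-0.000000, 0.000000)  (running Σ = (-0.000000, 0.000000))
  m=-6: (0.000025, 0.000013) × (0.199662, 0.342282) = (0.000000, 0.000011)  (running Σ = (-0.000000, 0.000011))
  m=-5: (0.000353, 0.000157) × (0.433179, -0.078046) = (0.000165, 0.000040)  (running Σ = (0.000165, 0.000052))
  m=-4: (0.003762, 0.001309) × (0.026455, -0.152696) = (0.000299, -0.000540)  (running Σ = (0.000465, -0.000488))
  m=-3: (0.029461, 0.007557) × (0.239107, 0.137337) = (0.006006, 0.005853)  (running Σ = (0.006471, 0.005365))
  m=-2: (0.161930, 0.027363) × (0.243513, -0.204951) = (0.045040, -0.026524)  (running Σ = (0.051511, -0.021160))
  m=-1: (0.555813, 0.046631) × (0.048095, 0.131833) = (0.020584, 0.075517)  (running Σ = (0.072095, 0.054358))
  m=0: (0.821456, -0.000000) × (0.341527, 0.000000) = (0.280549, 0.000000)  (running Σ = (0.352644, 0.054358))
  m=1: (-0.555813, 0.046631) × (-0.048095, 0.131833) = (0.020584, -0.075517)  (running Σ = (0.373229, -0.021160))
  m=2: (0.161930, -0.027363) × (0.243513, 0.204951) = (0.045040, 0.026524)  (running Σ = (0.418269, 0.005365))
  m=3: (-0.029461, 0.007557) × (-0.239107, 0.137337) = (0.006006, -0.005853)  (running Σ = (0.424275, -0.000488))
  m=4: (0.003762, -0.001309) × (0.026455, 0.152696) = (0.000299, 0.000540)  (running Σ = (0.424575, 0.000052))
  m=5: (-0.000353, 0.000157) × (-0.433179, -0.078046) = (0.000165, -0.000040)  (running Σ = (0.424740, 0.000011))
  m=6: (0.000025, -0.000013) × (0.199662, -0.342282) = (0.000000, -0.000011)  (running Σ = (0.424740, 0.000000))
  m=7: (-0.000001, 0.000001) × (0.131683, 0.158606) = (-0.000000, -0.000000)  (running Σ = (0.424740, -0.000000))
  m=8: (0.000000, -0.000000) × (-0.057961, 0.020706) = (-0.000000, 0.000000)  (running Σ = (0.424740, 0.000000))
Total Σ_m = (0.424740, 0.000000). Multiply by 0.739198: (0.313967, 0.000000). P_8(cos γ) = 0.313967

0.313967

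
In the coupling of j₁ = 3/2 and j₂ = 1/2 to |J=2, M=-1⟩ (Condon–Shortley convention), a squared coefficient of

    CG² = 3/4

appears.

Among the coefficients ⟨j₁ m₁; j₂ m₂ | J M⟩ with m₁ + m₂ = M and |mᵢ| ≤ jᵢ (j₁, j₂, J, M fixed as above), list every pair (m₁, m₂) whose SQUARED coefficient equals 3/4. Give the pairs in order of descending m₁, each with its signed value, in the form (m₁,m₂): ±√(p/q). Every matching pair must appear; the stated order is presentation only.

Admissible pairs with m₁+m₂ = M = -1: (-3/2,1/2), (-1/2,-1/2)
  (m₁,m₂)=(-1/2,-1/2): CG² = 3/4, CG = +√(3/4)   ← matches the target
  (m₁,m₂)=(-3/2,1/2): CG² = 1/4, CG = +√(1/4)
Pairs with CG² = 3/4: (-1/2,-1/2): +√(3/4)

(-1/2,-1/2): +√(3/4)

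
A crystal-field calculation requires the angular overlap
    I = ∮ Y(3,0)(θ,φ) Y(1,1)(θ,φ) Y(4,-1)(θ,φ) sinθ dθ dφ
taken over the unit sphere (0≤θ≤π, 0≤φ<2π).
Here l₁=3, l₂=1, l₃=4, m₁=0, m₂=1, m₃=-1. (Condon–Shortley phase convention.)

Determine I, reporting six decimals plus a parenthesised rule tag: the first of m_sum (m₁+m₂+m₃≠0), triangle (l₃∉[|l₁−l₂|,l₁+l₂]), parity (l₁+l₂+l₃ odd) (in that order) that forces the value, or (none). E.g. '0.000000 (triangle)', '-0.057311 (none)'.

-0.194664 (none)

m-sum 0 ✓  L=8 even ✓  2≤4≤4 ✓
Π(2lᵢ+1) = 7×3×9 = 189
triangle coeff Δ(3,1,4) = 1/252
Σ_t [0,0]: t=0:+1/36 = 1/36
(3j)²=4/63 [(3 1 4; 0 0 0)], sign=+1
Σ_t [0,0]: t=0:+1/72 = 1/72
(3j)²=5/126 [(3 1 4; 0 1 -1)], sign=-1
⇒ 4πI² = 10/21
I = (-1)√(10/21/(4π)) = -0.19466390
No selection rule forces the value: the integral is nonzero (none).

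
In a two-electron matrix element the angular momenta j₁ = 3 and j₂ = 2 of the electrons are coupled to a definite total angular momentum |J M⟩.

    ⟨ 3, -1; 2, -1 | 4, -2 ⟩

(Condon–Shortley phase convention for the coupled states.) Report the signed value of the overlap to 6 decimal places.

+√(1/28) = +0.188982

triangle: 1!×5!×3!/10! = 720/3628800
(j±m)!: 2!×4!×1!×3!×2!×6! = 414720
prefactor² = (2J+1)×Δ×N² = 5184/7
  k=0: +1/(0!×1!×4!×1!×1!×2!) = 1/48
  k=1: −1/(1!×0!×3!×0!×2!×3!) = -1/72
Σ = 1/144  ⇒  CG² = 5184/7×(1/144)² = 1/28
CG = +√(1/28) = +0.188982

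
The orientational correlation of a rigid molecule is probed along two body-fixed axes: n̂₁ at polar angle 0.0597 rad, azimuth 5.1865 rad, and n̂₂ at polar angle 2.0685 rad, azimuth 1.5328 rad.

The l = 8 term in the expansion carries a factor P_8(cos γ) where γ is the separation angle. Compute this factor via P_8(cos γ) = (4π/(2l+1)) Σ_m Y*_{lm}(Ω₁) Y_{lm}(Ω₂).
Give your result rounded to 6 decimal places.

-0.009690

Addition theorem: P_8(cos γ) = (4π/17) Σ_m Y*_{lm}(Ω₁) Y_{lm}(Ω₂), m = −8…8:
  term(m=-8) = -0.00000 - 0.00000j   from Y*(Ω₁)=-0.00000 - 0.00000j, Y(Ω₂)=0.17476 + 0.05482j
  term(m=-7) = -0.00000 - 0.00000j   from Y*(Ω₁)=0.00000 - 0.00000j, Y(Ω₂)=0.10463 - 0.38405j
  term(m=-6) = -0.00000 + 0.00000j   from Y*(Ω₁)=0.00000 - 0.00000j, Y(Ω₂)=-0.40820 - 0.09471j
  term(m=-5) = -0.00000 + 0.00000j   from Y*(Ω₁)=0.00001 + 0.00001j, Y(Ω₂)=-0.01608 + 0.08362j
  term(m=-4) = 0.00002 - 0.00005j   from Y*(Ω₁)=-0.00005 + 0.00016j, Y(Ω₂)=-0.30883 - 0.04730j
  term(m=-3) = -0.00003 - 0.00075j   from Y*(Ω₁)=-0.00290 + 0.00043j, Y(Ω₂)=-0.02896 + 0.25295j
  term(m=-2) = 0.00367 + 0.00602j   from Y*(Ω₁)=-0.02101 - 0.02927j, Y(Ω₂)=-0.19517 - 0.01486j
  term(m=-1) = 0.07414 + 0.04167j   from Y*(Ω₁)=0.13027 - 0.25386j, Y(Ω₂)=-0.01132 + 0.29784j
  term(m=+0) = -0.16871 + 0.00000j   from Y*(Ω₁)=1.08967 + 0.00000j, Y(Ω₂)=-0.15483 + 0.00000j
  term(m=+1) = 0.07414 - 0.04167j   from Y*(Ω₁)=-0.13027 - 0.25386j, Y(Ω₂)=0.01132 + 0.29784j
  term(m=+2) = 0.00367 - 0.00602j   from Y*(Ω₁)=-0.02101 + 0.02927j, Y(Ω₂)=-0.19517 + 0.01486j
  term(m=+3) = -0.00003 + 0.00075j   from Y*(Ω₁)=0.00290 + 0.00043j, Y(Ω₂)=0.02896 + 0.25295j
  term(m=+4) = 0.00002 + 0.00005j   from Y*(Ω₁)=-0.00005 - 0.00016j, Y(Ω₂)=-0.30883 + 0.04730j
  term(m=+5) = -0.00000 - 0.00000j   from Y*(Ω₁)=-0.00001 + 0.00001j, Y(Ω₂)=0.01608 + 0.08362j
  term(m=+6) = -0.00000 - 0.00000j   from Y*(Ω₁)=0.00000 + 0.00000j, Y(Ω₂)=-0.40820 + 0.09471j
  term(m=+7) = -0.00000 + 0.00000j   from Y*(Ω₁)=-0.00000 - 0.00000j, Y(Ω₂)=-0.10463 - 0.38405j
  term(m=+8) = -0.00000 + 0.00000j   from Y*(Ω₁)=-0.00000 + 0.00000j, Y(Ω₂)=0.17476 - 0.05482j
Total Σ_m = -0.01311 - 0.00000j. Multiply by 0.739198: -0.00969 - 0.00000j. P_8(cos γ) = -0.009690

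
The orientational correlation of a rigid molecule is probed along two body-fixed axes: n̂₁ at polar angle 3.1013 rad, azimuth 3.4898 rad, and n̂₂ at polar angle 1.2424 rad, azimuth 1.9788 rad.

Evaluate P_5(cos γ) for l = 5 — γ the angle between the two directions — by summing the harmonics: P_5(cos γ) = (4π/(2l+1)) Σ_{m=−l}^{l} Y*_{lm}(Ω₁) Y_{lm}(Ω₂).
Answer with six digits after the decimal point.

Addition theorem: P_5(cos γ) = (4π/11) Σ_m Y*_{lm}(Ω₁) Y_{lm}(Ω₂), m = −5…5:
  m=-5: (0.000000, -0.000000) × (-0.314565, 0.159481) = (0.000000, 0.000000)  (running Σ = (0.000000, 0.000000))
  m=-4: (-0.000001, -0.000004) × (-0.023249, -0.379302) = (-0.000001, 0.000000)  (running Σ = (-0.000001, 0.000000))
  m=-3: (-0.000091, -0.000156) × (-0.017603, -0.006362) = (0.000001, 0.000003)  (running Σ = (-0.000001, 0.000004))
  m=-2: (-0.004206, -0.003517) × (0.230831, -0.245413) = (-0.001834, 0.000220)  (running Σ = (-0.001835, 0.000224))
  m=-1: (-0.096468, -0.035018) × (0.027556, 0.063749) = (-0.000426, -0.007115)  (running Σ = (-0.002261, -0.006891))
  m=0: (-0.924244, -0.000000) × (0.316848, 0.000000) = (-0.292845, -0.000000)  (running Σ = (-0.295105, -0.006891))
  m=1: (0.096468, -0.035018) × (-0.027556, 0.063749) = (-0.000426, 0.007115)  (running Σ = (-0.295531, 0.000224))
  m=2: (-0.004206, 0.003517) × (0.230831, 0.245413) = (-0.001834, -0.000220)  (running Σ = (-0.297365, 0.000004))
  m=3: (0.000091, -0.000156) × (0.017603, -0.006362) = (0.000001, -0.000003)  (running Σ = (-0.297365, 0.000000))
  m=4: (-0.000001, 0.000004) × (-0.023249, 0.379302) = (-0.000001, -0.000000)  (running Σ = (-0.297366, 0.000000))
  m=5: (-0.000000, -0.000000) × (0.314565, 0.159481) = (0.000000, -0.000000)  (running Σ = (-0.297366, 0.000000))
Σ over m = (-0.297366, 0.000000); ×(4π/11) → (-0.339710, 0.000000). Real part: -0.339710

-0.339710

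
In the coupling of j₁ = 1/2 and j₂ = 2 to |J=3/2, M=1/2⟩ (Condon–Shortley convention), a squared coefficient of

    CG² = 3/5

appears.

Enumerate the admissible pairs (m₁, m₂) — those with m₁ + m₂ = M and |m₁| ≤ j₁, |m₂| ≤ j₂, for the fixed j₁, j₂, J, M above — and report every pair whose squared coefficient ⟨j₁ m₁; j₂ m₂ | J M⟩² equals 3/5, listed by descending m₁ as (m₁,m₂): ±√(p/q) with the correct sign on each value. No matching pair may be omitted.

Admissible pairs with m₁+m₂ = M = 1/2: (-1/2,1), (1/2,0)
  (m₁,m₂)=(1/2,0): CG² = 2/5, CG = +√(2/5)
  (m₁,m₂)=(-1/2,1): CG² = 3/5, CG = −√(3/5)   ← matches the target
Pairs with CG² = 3/5: (-1/2,1): −√(3/5)

(-1/2,1): −√(3/5)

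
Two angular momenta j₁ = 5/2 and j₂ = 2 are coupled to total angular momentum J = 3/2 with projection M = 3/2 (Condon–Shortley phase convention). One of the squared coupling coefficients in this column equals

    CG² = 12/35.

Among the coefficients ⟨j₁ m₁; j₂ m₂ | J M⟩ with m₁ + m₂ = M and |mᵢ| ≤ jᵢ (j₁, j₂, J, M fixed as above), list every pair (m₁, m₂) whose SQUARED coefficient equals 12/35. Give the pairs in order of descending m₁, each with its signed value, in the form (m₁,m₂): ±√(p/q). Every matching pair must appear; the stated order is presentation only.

Admissible pairs with m₁+m₂ = M = 3/2: (-1/2,2), (1/2,1), (3/2,0), (5/2,-1)
  (m₁,m₂)=(5/2,-1): CG² = 2/7, CG = +√(2/7)
  (m₁,m₂)=(3/2,0): CG² = 12/35, CG = −√(12/35)   ← matches the target
  (m₁,m₂)=(1/2,1): CG² = 9/35, CG = +√(9/35)
  (m₁,m₂)=(-1/2,2): CG² = 4/35, CG = −√(4/35)
Pairs with CG² = 12/35: (3/2,0): −√(12/35)

(3/2,0): −√(12/35)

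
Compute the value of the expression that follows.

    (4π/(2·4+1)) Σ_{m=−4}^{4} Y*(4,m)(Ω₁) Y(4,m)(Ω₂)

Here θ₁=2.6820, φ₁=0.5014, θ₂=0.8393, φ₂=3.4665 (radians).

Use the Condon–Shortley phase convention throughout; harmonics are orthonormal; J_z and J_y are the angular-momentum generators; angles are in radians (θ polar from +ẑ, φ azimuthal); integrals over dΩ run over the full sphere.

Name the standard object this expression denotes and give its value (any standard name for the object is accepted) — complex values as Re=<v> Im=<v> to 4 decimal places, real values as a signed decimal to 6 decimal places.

This sum is the spherical-harmonic addition theorem: it equals the Legendre polynomial P_l(cos γ) of the angle γ between the two directions.
Expand P_4 via completeness: Σ_{m} conj(Y_{4,m}) at Ω₁ times Y_{4,m} at Ω₂ —
  m=-4: (-0.007217+0.015539i) × (+0.036354-0.130762i) = +0.001770+0.001509i  (running Σ = +0.001770+0.001509i)
  m=-3: (-0.006516-0.097695i) × (-0.193443+0.285151i) = +0.029118+0.017040i  (running Σ = +0.030888+0.018549i)
  m=-2: (+0.163683+0.256498i) × (+0.313208-0.238010i) = +0.112316+0.041379i  (running Σ = +0.143204+0.059928i)
  m=-1: (-0.432545-0.237087i) × (-0.027506+0.009265i) = +0.014094+0.002514i  (running Σ = +0.157298+0.062442i)
  m=0: (+0.157034-0.000000i) × (-0.361542+0.000000i) = -0.056774+0.000000i  (running Σ = +0.100524+0.062442i)
  m=1: (+0.432545-0.237087i) × (+0.027506+0.009265i) = +0.014094-0.002514i  (running Σ = +0.114618+0.059928i)
  m=2: (+0.163683-0.256498i) × (+0.313208+0.238010i) = +0.112316-0.041379i  (running Σ = +0.226934+0.018549i)
  m=3: (+0.006516-0.097695i) × (+0.193443+0.285151i) = +0.029118-0.017040i  (running Σ = +0.256052+0.001509i)
  m=4: (-0.007217-0.015539i) × (+0.036354+0.130762i) = +0.001770-0.001509i  (running Σ = +0.257821+0.000000i)
Accumulated sum +0.257821+0.000000i; after 4π/(2l+1) scaling, +0.359987+0.000000i ⇒ P_4 = 0.359987

Legendre polynomial (addition theorem), +0.359987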